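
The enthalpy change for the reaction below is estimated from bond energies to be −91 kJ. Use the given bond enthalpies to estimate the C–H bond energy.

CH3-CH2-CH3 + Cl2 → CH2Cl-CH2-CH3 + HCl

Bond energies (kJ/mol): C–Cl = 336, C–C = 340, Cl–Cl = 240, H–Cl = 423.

D(C–H) ≈ 428 kJ/mol

Let D be the C–H bond energy.
Σ(broken) = 2×340 + 8×D + 1×240 = 920 + 8D
Σ(formed) = 2×340 + 1×336 + 7×D + 1×423 = 1439 + 7D
ΔH = Σ(broken) − Σ(formed) = (920 + 8D) − (1439 + 7D) = −519 + D
Setting this equal to −91 kJ gives D = 428 kJ/mol.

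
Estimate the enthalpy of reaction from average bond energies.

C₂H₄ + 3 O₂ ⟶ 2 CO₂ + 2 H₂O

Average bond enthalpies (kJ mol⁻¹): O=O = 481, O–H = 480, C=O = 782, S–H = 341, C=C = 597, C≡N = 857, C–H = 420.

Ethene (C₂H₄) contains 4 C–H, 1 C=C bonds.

ΔH ≈ −1328 kJ

Bonds broken (reactants):
  C–H: 4 × 420 = 1680
  C=C: 1 × 597 = 597
  O=O: 3 × 481 = 1443
  Σ(broken) = 3720 kJ
Bonds formed (products):
  C=O: 4 × 782 = 3128
  O–H: 4 × 480 = 1920
  Σ(formed) = 5048 kJ
ΔH = Σ(broken) − Σ(formed) = 3720 − 5048 = −1328 kJ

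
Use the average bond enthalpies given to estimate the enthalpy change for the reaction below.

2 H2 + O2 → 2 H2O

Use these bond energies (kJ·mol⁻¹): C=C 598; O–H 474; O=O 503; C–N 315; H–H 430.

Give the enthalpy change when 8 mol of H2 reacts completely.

Bonds broken (reactants):
  H–H: 2 × 430 = 860
  O=O: 1 × 503 = 503
  Σ(broken) = 1363 kJ
Bonds formed (products):
  O–H: 4 × 474 = 1896
  Σ(formed) = 1896 kJ
ΔH = Σ(broken) − Σ(formed) = 1363 − 1896 = −533 kJ
For 4× the reaction as written: 4 × (−533) = −2132 kJ

ΔH = −2132 kJ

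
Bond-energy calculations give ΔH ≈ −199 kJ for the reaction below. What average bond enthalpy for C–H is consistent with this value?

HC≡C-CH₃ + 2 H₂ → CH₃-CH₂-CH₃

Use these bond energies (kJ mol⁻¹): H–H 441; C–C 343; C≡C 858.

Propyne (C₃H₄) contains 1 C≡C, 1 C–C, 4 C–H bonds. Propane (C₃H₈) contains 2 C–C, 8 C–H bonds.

D(C–H) ≈ 399 kJ/mol

Let D be the C–H bond energy.
Σ(broken) = 1×858 + 1×343 + 4×D + 2×441 = 2083 + 4D
Σ(formed) = 2×343 + 8×D = 686 + 8D
ΔH = Σ(broken) − Σ(formed) = (2083 + 4D) − (686 + 8D) = +1397 − 4D
Setting this equal to −199 kJ gives 4D = 1596, so D = 399 kJ/mol.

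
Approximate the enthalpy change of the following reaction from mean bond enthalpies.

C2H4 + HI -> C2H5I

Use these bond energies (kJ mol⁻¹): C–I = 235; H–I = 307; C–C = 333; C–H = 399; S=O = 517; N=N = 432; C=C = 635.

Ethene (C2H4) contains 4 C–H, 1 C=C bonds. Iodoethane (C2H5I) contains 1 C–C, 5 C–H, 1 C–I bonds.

Bonds broken (reactants):
  C–H: 4 × 399 = 1596
  C=C: 1 × 635 = 635
  H–I: 1 × 307 = 307
  Σ(broken) = 2538 kJ
Bonds formed (products):
  C–C: 1 × 333 = 333
  C–H: 5 × 399 = 1995
  C–I: 1 × 235 = 235
  Σ(formed) = 2563 kJ
ΔH = Σ(broken) − Σ(formed) = 2538 − 2563 = −25 kJ

ΔH ≈ −25 kJ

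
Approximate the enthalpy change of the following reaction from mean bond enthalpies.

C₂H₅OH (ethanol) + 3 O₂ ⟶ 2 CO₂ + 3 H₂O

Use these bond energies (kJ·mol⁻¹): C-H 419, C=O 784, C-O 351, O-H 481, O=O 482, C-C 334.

Bonds broken (reactants):
  C-C: 1 × 334 = 334
  C-H: 5 × 419 = 2095
  C-O: 1 × 351 = 351
  O-H: 1 × 481 = 481
  O=O: 3 × 482 = 1446
  Σ(broken) = 4707 kJ
Bonds formed (products):
  C=O: 4 × 784 = 3136
  O-H: 6 × 481 = 2886
  Σ(formed) = 6022 kJ
ΔH = Σ(broken) − Σ(formed) = 4707 − 6022 = −1315 kJ

ΔH ≈ −1315 kJ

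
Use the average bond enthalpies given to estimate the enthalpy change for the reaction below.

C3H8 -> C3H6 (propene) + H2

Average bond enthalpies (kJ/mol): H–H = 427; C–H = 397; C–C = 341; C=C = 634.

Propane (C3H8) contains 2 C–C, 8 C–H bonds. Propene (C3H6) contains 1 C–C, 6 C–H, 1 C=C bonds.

Bonds broken (reactants):
  C–C: 2 × 341 = 682
  C–H: 8 × 397 = 3176
  Σ(broken) = 3858 kJ
Bonds formed (products):
  C–C: 1 × 341 = 341
  C–H: 6 × 397 = 2382
  C=C: 1 × 634 = 634
  H–H: 1 × 427 = 427
  Σ(formed) = 3784 kJ
ΔH = Σ(broken) − Σ(formed) = 3858 − 3784 = +74 kJ

ΔH ≈ +74 kJ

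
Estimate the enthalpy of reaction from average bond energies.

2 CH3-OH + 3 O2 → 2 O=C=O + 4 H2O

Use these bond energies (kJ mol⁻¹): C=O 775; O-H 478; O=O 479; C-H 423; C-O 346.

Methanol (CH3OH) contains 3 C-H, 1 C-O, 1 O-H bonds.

ΔH ≈ −1301 kJ

Bonds broken (reactants):
  C-H: 6 × 423 = 2538
  C-O: 2 × 346 = 692
  O-H: 2 × 478 = 956
  O=O: 3 × 479 = 1437
  Σ(broken) = 5623 kJ
Bonds formed (products):
  C=O: 4 × 775 = 3100
  O-H: 8 × 478 = 3824
  Σ(formed) = 6924 kJ
ΔH = Σ(broken) − Σ(formed) = 5623 − 6924 = −1301 kJ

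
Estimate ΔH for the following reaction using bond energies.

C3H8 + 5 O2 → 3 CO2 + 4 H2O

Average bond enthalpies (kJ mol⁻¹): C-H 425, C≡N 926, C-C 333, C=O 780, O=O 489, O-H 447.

Bonds broken (reactants):
  C-C: 2 × 333 = 666
  C-H: 8 × 425 = 3400
  O=O: 5 × 489 = 2445
  Σ(broken) = 6511 kJ
Bonds formed (products):
  C=O: 6 × 780 = 4680
  O-H: 8 × 447 = 3576
  Σ(formed) = 8256 kJ
ΔH = Σ(broken) − Σ(formed) = 6511 − 8256 = −1745 kJ

ΔH ≈ −1745 kJ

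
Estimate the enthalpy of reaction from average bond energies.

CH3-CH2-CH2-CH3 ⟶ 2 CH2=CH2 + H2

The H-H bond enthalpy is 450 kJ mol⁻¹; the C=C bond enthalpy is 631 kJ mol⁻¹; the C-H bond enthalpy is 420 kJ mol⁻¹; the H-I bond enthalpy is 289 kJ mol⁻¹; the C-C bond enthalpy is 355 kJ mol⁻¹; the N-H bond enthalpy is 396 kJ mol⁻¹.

ΔH ≈ +193 kJ

Bonds broken (reactants):
  C-C: 3 × 355 = 1065
  C-H: 10 × 420 = 4200
  Σ(broken) = 5265 kJ
Bonds formed (products):
  C-H: 8 × 420 = 3360
  C=C: 2 × 631 = 1262
  H-H: 1 × 450 = 450
  Σ(formed) = 5072 kJ
ΔH = Σ(broken) − Σ(formed) = 5265 − 5072 = +193 kJ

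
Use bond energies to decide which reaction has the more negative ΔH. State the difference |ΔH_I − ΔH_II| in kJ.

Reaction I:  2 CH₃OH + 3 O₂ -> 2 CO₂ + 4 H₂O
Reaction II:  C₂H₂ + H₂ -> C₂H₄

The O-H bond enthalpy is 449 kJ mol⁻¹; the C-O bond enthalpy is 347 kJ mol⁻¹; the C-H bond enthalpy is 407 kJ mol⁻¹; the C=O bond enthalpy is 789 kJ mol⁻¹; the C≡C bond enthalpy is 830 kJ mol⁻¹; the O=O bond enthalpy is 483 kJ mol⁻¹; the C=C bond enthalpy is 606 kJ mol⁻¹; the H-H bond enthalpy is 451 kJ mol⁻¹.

Reaction I, by 1126 kJ

Reaction I:
  Bonds broken (reactants):
    C-H: 6 × 407 = 2442
    C-O: 2 × 347 = 694
    O-H: 2 × 449 = 898
    O=O: 3 × 483 = 1449
    Σ(broken) = 5483 kJ
  Bonds formed (products):
    C=O: 4 × 789 = 3156
    O-H: 8 × 449 = 3592
    Σ(formed) = 6748 kJ
  ΔH_I = 5483 − 6748 = −1265 kJ
Reaction II:
  Bonds broken (reactants):
    C≡C: 1 × 830 = 830
    C-H: 2 × 407 = 814
    H-H: 1 × 451 = 451
    Σ(broken) = 2095 kJ
  Bonds formed (products):
    C-H: 4 × 407 = 1628
    C=C: 1 × 606 = 606
    Σ(formed) = 2234 kJ
  ΔH_II = 2095 − 2234 = −139 kJ
ΔH_I − ΔH_II = −1126 kJ, so reaction I has the more negative ΔH; |ΔH_I − ΔH_II| = 1126 kJ.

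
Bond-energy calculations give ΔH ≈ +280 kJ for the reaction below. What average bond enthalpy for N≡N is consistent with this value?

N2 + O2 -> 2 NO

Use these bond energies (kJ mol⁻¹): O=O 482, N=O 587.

D(N≡N) ≈ 972 kJ/mol

Let D be the N≡N bond energy.
Σ(broken) = 1×D + 1×482 = 482 + D
Σ(formed) = 2×587 = 1174
ΔH = Σ(broken) − Σ(formed) = (482 + D) − (1174) = −692 + D
Setting this equal to +280 kJ gives D = 972 kJ/mol.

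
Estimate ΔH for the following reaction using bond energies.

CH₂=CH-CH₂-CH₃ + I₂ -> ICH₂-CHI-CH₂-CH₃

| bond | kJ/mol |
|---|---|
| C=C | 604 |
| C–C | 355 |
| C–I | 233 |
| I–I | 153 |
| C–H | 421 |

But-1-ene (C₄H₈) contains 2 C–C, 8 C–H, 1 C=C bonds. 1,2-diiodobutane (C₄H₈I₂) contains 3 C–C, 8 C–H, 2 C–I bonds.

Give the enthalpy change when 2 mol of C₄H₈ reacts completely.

ΔH = −128 kJ

Bonds broken (reactants):
  C–C: 2 × 355 = 710
  C–H: 8 × 421 = 3368
  C=C: 1 × 604 = 604
  I–I: 1 × 153 = 153
  Σ(broken) = 4835 kJ
Bonds formed (products):
  C–C: 3 × 355 = 1065
  C–H: 8 × 421 = 3368
  C–I: 2 × 233 = 466
  Σ(formed) = 4899 kJ
ΔH = Σ(broken) − Σ(formed) = 4835 − 4899 = −64 kJ
For 2× the reaction as written: 2 × (−64) = −128 kJ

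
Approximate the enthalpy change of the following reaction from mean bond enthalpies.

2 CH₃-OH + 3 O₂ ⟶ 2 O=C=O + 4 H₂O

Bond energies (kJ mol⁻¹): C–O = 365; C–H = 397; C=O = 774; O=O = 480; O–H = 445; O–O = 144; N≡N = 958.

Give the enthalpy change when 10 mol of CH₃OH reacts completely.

Bonds broken (reactants):
  C–H: 6 × 397 = 2382
  C–O: 2 × 365 = 730
  O–H: 2 × 445 = 890
  O=O: 3 × 480 = 1440
  Σ(broken) = 5442 kJ
Bonds formed (products):
  C=O: 4 × 774 = 3096
  O–H: 8 × 445 = 3560
  Σ(formed) = 6656 kJ
ΔH = Σ(broken) − Σ(formed) = 5442 − 6656 = −1214 kJ
For 5× the reaction as written: 5 × (−1214) = −6070 kJ

ΔH = −6070 kJ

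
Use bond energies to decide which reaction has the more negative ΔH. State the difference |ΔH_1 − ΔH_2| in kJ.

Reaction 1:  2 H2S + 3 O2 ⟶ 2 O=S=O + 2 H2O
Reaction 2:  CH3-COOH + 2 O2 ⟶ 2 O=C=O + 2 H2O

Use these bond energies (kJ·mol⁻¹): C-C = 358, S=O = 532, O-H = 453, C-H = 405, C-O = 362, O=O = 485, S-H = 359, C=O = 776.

Reaction 1:
  Bonds broken (reactants):
    O=O: 3 × 485 = 1455
    S-H: 4 × 359 = 1436
    Σ(broken) = 2891 kJ
  Bonds formed (products):
    O-H: 4 × 453 = 1812
    S=O: 4 × 532 = 2128
    Σ(formed) = 3940 kJ
  ΔH_1 = 2891 − 3940 = −1049 kJ
Reaction 2:
  Bonds broken (reactants):
    C-C: 1 × 358 = 358
    C-H: 3 × 405 = 1215
    C-O: 1 × 362 = 362
    C=O: 1 × 776 = 776
    O-H: 1 × 453 = 453
    O=O: 2 × 485 = 970
    Σ(broken) = 4134 kJ
  Bonds formed (products):
    C=O: 4 × 776 = 3104
    O-H: 4 × 453 = 1812
    Σ(formed) = 4916 kJ
  ΔH_2 = 4134 − 4916 = −782 kJ
ΔH_1 − ΔH_2 = −267 kJ, so reaction 1 has the more negative ΔH; |ΔH_1 − ΔH_2| = 267 kJ.

Reaction 1, by 267 kJ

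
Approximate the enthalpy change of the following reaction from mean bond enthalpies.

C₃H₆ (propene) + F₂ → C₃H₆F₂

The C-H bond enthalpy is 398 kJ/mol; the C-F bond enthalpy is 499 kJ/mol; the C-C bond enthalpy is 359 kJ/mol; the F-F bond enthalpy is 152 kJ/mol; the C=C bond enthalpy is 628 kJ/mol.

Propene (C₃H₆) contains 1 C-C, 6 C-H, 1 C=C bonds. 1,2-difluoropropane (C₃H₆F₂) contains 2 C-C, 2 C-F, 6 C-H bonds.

Bonds broken (reactants):
  C-C: 1 × 359 = 359
  C-H: 6 × 398 = 2388
  C=C: 1 × 628 = 628
  F-F: 1 × 152 = 152
  Σ(broken) = 3527 kJ
Bonds formed (products):
  C-C: 2 × 359 = 718
  C-F: 2 × 499 = 998
  C-H: 6 × 398 = 2388
  Σ(formed) = 4104 kJ
ΔH = Σ(broken) − Σ(formed) = 3527 − 4104 = −577 kJ

ΔH ≈ −577 kJ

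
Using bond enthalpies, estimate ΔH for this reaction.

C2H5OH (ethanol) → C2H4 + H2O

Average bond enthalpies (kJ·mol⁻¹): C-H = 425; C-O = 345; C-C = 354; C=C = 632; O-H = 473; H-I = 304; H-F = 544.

ΔH ≈ +19 kJ

Bonds broken (reactants):
  C-C: 1 × 354 = 354
  C-H: 5 × 425 = 2125
  C-O: 1 × 345 = 345
  O-H: 1 × 473 = 473
  Σ(broken) = 3297 kJ
Bonds formed (products):
  C-H: 4 × 425 = 1700
  C=C: 1 × 632 = 632
  O-H: 2 × 473 = 946
  Σ(formed) = 3278 kJ
ΔH = Σ(broken) − Σ(formed) = 3297 − 3278 = +19 kJ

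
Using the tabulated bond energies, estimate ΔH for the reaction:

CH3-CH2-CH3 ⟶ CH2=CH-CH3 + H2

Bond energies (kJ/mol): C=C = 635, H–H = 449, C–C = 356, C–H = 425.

ΔH ≈ +122 kJ

Bonds broken (reactants):
  C–C: 2 × 356 = 712
  C–H: 8 × 425 = 3400
  Σ(broken) = 4112 kJ
Bonds formed (products):
  C–C: 1 × 356 = 356
  C–H: 6 × 425 = 2550
  C=C: 1 × 635 = 635
  H–H: 1 × 449 = 449
  Σ(formed) = 3990 kJ
ΔH = Σ(broken) − Σ(formed) = 4112 − 3990 = +122 kJ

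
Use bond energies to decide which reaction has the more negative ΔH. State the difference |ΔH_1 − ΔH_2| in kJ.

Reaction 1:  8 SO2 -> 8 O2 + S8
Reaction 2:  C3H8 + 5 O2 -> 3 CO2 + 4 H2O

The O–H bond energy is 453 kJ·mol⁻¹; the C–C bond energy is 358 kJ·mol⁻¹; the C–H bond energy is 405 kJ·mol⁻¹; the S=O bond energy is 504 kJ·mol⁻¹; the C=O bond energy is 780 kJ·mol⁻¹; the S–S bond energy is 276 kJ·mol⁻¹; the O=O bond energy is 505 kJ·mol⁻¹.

Reaction 2, by 3639 kJ

Reaction 1:
  Bonds broken (reactants):
    S=O: 16 × 504 = 8064
    Σ(broken) = 8064 kJ
  Bonds formed (products):
    O=O: 8 × 505 = 4040
    S–S: 8 × 276 = 2208
    Σ(formed) = 6248 kJ
  ΔH_1 = 8064 − 6248 = +1816 kJ
Reaction 2:
  Bonds broken (reactants):
    C–C: 2 × 358 = 716
    C–H: 8 × 405 = 3240
    O=O: 5 × 505 = 2525
    Σ(broken) = 6481 kJ
  Bonds formed (products):
    C=O: 6 × 780 = 4680
    O–H: 8 × 453 = 3624
    Σ(formed) = 8304 kJ
  ΔH_2 = 6481 − 8304 = −1823 kJ
ΔH_1 − ΔH_2 = +3639 kJ, so reaction 2 has the more negative ΔH; |ΔH_1 − ΔH_2| = 3639 kJ.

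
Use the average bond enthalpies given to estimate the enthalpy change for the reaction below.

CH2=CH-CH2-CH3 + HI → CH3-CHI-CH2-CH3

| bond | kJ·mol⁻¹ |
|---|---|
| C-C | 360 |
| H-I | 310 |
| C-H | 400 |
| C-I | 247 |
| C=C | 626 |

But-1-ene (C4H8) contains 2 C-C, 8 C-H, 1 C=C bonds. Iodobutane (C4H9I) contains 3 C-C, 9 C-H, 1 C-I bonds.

Bonds broken (reactants):
  C-C: 2 × 360 = 720
  C-H: 8 × 400 = 3200
  C=C: 1 × 626 = 626
  H-I: 1 × 310 = 310
  Σ(broken) = 4856 kJ
Bonds formed (products):
  C-C: 3 × 360 = 1080
  C-H: 9 × 400 = 3600
  C-I: 1 × 247 = 247
  Σ(formed) = 4927 kJ
ΔH = Σ(broken) − Σ(formed) = 4856 − 4927 = −71 kJ

ΔH ≈ −71 kJ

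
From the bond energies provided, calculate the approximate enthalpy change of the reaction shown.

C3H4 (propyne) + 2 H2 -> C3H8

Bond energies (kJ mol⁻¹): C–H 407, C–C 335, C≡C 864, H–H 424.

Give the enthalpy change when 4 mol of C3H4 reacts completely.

Bonds broken (reactants):
  C≡C: 1 × 864 = 864
  C–C: 1 × 335 = 335
  C–H: 4 × 407 = 1628
  H–H: 2 × 424 = 848
  Σ(broken) = 3675 kJ
Bonds formed (products):
  C–C: 2 × 335 = 670
  C–H: 8 × 407 = 3256
  Σ(formed) = 3926 kJ
ΔH = Σ(broken) − Σ(formed) = 3675 − 3926 = −251 kJ
For 4× the reaction as written: 4 × (−251) = −1004 kJ

ΔH = −1004 kJ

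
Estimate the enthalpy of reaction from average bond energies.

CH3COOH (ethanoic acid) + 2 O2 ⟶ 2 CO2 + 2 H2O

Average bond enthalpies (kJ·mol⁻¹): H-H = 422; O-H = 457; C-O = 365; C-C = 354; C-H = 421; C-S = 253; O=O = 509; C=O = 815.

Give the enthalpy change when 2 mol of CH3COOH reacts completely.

Bonds broken (reactants):
  C-C: 1 × 354 = 354
  C-H: 3 × 421 = 1263
  C-O: 1 × 365 = 365
  C=O: 1 × 815 = 815
  O-H: 1 × 457 = 457
  O=O: 2 × 509 = 1018
  Σ(broken) = 4272 kJ
Bonds formed (products):
  C=O: 4 × 815 = 3260
  O-H: 4 × 457 = 1828
  Σ(formed) = 5088 kJ
ΔH = Σ(broken) − Σ(formed) = 4272 − 5088 = −816 kJ
For 2× the reaction as written: 2 × (−816) = −1632 kJ

ΔH = −1632 kJ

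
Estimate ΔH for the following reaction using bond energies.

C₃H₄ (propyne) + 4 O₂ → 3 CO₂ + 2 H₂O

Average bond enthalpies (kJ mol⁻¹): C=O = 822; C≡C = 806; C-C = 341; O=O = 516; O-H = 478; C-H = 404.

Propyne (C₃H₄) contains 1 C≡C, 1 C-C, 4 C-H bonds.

Bonds broken (reactants):
  C≡C: 1 × 806 = 806
  C-C: 1 × 341 = 341
  C-H: 4 × 404 = 1616
  O=O: 4 × 516 = 2064
  Σ(broken) = 4827 kJ
Bonds formed (products):
  C=O: 6 × 822 = 4932
  O-H: 4 × 478 = 1912
  Σ(formed) = 6844 kJ
ΔH = Σ(broken) − Σ(formed) = 4827 − 6844 = −2017 kJ

ΔH ≈ −2017 kJ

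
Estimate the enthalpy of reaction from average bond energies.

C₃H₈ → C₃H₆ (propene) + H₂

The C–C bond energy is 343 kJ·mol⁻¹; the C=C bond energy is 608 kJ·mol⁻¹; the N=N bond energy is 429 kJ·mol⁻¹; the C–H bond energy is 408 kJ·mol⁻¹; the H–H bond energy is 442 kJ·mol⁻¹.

ΔH ≈ +109 kJ

Bonds broken (reactants):
  C–C: 2 × 343 = 686
  C–H: 8 × 408 = 3264
  Σ(broken) = 3950 kJ
Bonds formed (products):
  C–C: 1 × 343 = 343
  C–H: 6 × 408 = 2448
  C=C: 1 × 608 = 608
  H–H: 1 × 442 = 442
  Σ(formed) = 3841 kJ
ΔH = Σ(broken) − Σ(formed) = 3950 − 3841 = +109 kJ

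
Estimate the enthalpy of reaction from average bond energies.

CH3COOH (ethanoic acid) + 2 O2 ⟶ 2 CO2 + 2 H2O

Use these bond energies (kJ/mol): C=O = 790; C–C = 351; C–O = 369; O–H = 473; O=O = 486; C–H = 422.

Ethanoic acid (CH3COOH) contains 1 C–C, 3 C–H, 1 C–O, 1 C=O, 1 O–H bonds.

Bonds broken (reactants):
  C–C: 1 × 351 = 351
  C–H: 3 × 422 = 1266
  C–O: 1 × 369 = 369
  C=O: 1 × 790 = 790
  O–H: 1 × 473 = 473
  O=O: 2 × 486 = 972
  Σ(broken) = 4221 kJ
Bonds formed (products):
  C=O: 4 × 790 = 3160
  O–H: 4 × 473 = 1892
  Σ(formed) = 5052 kJ
ΔH = Σ(broken) − Σ(formed) = 4221 − 5052 = −831 kJ

ΔH ≈ −831 kJ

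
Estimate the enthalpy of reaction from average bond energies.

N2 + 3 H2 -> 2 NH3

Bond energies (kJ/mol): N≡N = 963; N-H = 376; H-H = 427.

ΔH ≈ −12 kJ

Bonds broken (reactants):
  H-H: 3 × 427 = 1281
  N≡N: 1 × 963 = 963
  Σ(broken) = 2244 kJ
Bonds formed (products):
  N-H: 6 × 376 = 2256
  Σ(formed) = 2256 kJ
ΔH = Σ(broken) − Σ(formed) = 2244 − 2256 = −12 kJ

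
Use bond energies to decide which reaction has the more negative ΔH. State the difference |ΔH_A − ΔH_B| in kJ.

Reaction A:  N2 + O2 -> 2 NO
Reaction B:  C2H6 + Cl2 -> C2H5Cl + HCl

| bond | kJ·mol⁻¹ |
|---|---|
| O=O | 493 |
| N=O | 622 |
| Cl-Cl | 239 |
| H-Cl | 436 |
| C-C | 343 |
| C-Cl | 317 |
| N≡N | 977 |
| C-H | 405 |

Reaction A:
  Bonds broken (reactants):
    N≡N: 1 × 977 = 977
    O=O: 1 × 493 = 493
    Σ(broken) = 1470 kJ
  Bonds formed (products):
    N=O: 2 × 622 = 1244
    Σ(formed) = 1244 kJ
  ΔH_A = 1470 − 1244 = +226 kJ
Reaction B:
  Bonds broken (reactants):
    C-C: 1 × 343 = 343
    C-H: 6 × 405 = 2430
    Cl-Cl: 1 × 239 = 239
    Σ(broken) = 3012 kJ
  Bonds formed (products):
    C-C: 1 × 343 = 343
    C-Cl: 1 × 317 = 317
    C-H: 5 × 405 = 2025
    H-Cl: 1 × 436 = 436
    Σ(formed) = 3121 kJ
  ΔH_B = 3012 − 3121 = −109 kJ
ΔH_A − ΔH_B = +335 kJ, so reaction B has the more negative ΔH; |ΔH_A − ΔH_B| = 335 kJ.

Reaction B, by 335 kJ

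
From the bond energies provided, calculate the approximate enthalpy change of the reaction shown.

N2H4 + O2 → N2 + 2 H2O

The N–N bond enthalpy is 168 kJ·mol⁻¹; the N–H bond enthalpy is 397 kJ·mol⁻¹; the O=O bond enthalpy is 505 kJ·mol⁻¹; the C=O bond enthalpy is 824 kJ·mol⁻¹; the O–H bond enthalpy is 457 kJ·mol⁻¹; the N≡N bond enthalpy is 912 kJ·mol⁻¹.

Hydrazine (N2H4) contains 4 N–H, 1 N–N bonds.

Bonds broken (reactants):
  N–H: 4 × 397 = 1588
  N–N: 1 × 168 = 168
  O=O: 1 × 505 = 505
  Σ(broken) = 2261 kJ
Bonds formed (products):
  N≡N: 1 × 912 = 912
  O–H: 4 × 457 = 1828
  Σ(formed) = 2740 kJ
ΔH = Σ(broken) − Σ(formed) = 2261 − 2740 = −479 kJ

ΔH ≈ −479 kJ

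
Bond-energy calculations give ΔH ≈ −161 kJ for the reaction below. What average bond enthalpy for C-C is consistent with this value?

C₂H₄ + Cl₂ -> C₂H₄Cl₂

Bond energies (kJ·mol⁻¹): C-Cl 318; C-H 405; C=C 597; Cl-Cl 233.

D(C-C) ≈ 355 kJ/mol

Let D be the C-C bond energy.
Σ(broken) = 4×405 + 1×597 + 1×233 = 2450
Σ(formed) = 1×D + 2×318 + 4×405 = 2256 + D
ΔH = Σ(broken) − Σ(formed) = (2450) − (2256 + D) = +194 − D
Setting this equal to −161 kJ gives D = 355 kJ/mol.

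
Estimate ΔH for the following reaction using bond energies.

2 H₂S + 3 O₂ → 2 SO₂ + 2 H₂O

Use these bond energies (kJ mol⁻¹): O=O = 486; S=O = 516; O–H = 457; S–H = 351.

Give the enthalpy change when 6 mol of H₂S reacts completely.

ΔH = −3090 kJ

Bonds broken (reactants):
  O=O: 3 × 486 = 1458
  S–H: 4 × 351 = 1404
  Σ(broken) = 2862 kJ
Bonds formed (products):
  O–H: 4 × 457 = 1828
  S=O: 4 × 516 = 2064
  Σ(formed) = 3892 kJ
ΔH = Σ(broken) − Σ(formed) = 2862 − 3892 = −1030 kJ
For 3× the reaction as written: 3 × (−1030) = −3090 kJ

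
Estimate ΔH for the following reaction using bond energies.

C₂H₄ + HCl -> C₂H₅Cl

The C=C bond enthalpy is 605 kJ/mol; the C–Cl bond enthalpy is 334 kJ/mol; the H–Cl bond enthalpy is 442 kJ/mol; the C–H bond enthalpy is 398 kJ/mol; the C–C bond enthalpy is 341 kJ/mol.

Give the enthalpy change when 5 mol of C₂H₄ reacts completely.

ΔH = −130 kJ

Bonds broken (reactants):
  C–H: 4 × 398 = 1592
  C=C: 1 × 605 = 605
  H–Cl: 1 × 442 = 442
  Σ(broken) = 2639 kJ
Bonds formed (products):
  C–C: 1 × 341 = 341
  C–Cl: 1 × 334 = 334
  C–H: 5 × 398 = 1990
  Σ(formed) = 2665 kJ
ΔH = Σ(broken) − Σ(formed) = 2639 − 2665 = −26 kJ
For 5× the reaction as written: 5 × (−26) = −130 kJ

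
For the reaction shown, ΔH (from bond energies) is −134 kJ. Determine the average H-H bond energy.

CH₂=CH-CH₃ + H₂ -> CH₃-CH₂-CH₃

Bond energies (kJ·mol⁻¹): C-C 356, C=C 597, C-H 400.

D(H-H) ≈ 425 kJ/mol

Let D be the H-H bond energy.
Σ(broken) = 1×356 + 6×400 + 1×597 + 1×D = 3353 + D
Σ(formed) = 2×356 + 8×400 = 3912
ΔH = Σ(broken) − Σ(formed) = (3353 + D) − (3912) = −559 + D
Setting this equal to −134 kJ gives D = 425 kJ/mol.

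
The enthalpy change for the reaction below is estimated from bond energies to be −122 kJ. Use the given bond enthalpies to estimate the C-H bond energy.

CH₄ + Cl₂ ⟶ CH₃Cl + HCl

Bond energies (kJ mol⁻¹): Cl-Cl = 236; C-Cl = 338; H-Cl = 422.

D(C-H) ≈ 402 kJ/mol

Let D be the C-H bond energy.
Σ(broken) = 4×D + 1×236 = 236 + 4D
Σ(formed) = 1×338 + 3×D + 1×422 = 760 + 3D
ΔH = Σ(broken) − Σ(formed) = (236 + 4D) − (760 + 3D) = −524 + D
Setting this equal to −122 kJ gives D = 402 kJ/mol.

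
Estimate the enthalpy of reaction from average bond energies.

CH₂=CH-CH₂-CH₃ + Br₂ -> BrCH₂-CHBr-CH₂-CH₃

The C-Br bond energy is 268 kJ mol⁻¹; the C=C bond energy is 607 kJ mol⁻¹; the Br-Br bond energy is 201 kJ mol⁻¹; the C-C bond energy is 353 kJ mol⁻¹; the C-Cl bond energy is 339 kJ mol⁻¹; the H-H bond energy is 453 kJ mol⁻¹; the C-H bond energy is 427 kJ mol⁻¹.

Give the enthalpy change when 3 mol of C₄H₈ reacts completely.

ΔH = −243 kJ

Bonds broken (reactants):
  Br-Br: 1 × 201 = 201
  C-C: 2 × 353 = 706
  C-H: 8 × 427 = 3416
  C=C: 1 × 607 = 607
  Σ(broken) = 4930 kJ
Bonds formed (products):
  C-Br: 2 × 268 = 536
  C-C: 3 × 353 = 1059
  C-H: 8 × 427 = 3416
  Σ(formed) = 5011 kJ
ΔH = Σ(broken) − Σ(formed) = 4930 − 5011 = −81 kJ
For 3× the reaction as written: 3 × (−81) = −243 kJ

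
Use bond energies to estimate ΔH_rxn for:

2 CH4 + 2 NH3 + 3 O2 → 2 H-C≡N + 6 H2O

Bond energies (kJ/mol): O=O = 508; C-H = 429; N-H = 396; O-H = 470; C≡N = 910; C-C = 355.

ΔH ≈ −986 kJ

Bonds broken (reactants):
  C-H: 8 × 429 = 3432
  N-H: 6 × 396 = 2376
  O=O: 3 × 508 = 1524
  Σ(broken) = 7332 kJ
Bonds formed (products):
  C≡N: 2 × 910 = 1820
  C-H: 2 × 429 = 858
  O-H: 12 × 470 = 5640
  Σ(formed) = 8318 kJ
ΔH = Σ(broken) − Σ(formed) = 7332 − 8318 = −986 kJ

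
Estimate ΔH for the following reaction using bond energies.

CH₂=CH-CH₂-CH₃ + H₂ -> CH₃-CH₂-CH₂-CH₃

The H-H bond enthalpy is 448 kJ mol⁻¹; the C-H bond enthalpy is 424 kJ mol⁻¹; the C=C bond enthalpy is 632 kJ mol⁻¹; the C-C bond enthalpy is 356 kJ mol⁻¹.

ΔH ≈ −124 kJ

Bonds broken (reactants):
  C-C: 2 × 356 = 712
  C-H: 8 × 424 = 3392
  C=C: 1 × 632 = 632
  H-H: 1 × 448 = 448
  Σ(broken) = 5184 kJ
Bonds formed (products):
  C-C: 3 × 356 = 1068
  C-H: 10 × 424 = 4240
  Σ(formed) = 5308 kJ
ΔH = Σ(broken) − Σ(formed) = 5184 − 5308 = −124 kJ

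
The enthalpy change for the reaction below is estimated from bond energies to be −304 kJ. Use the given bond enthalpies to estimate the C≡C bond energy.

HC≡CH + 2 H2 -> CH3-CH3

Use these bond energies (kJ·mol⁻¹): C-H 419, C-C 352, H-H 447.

Let D be the C≡C bond energy.
Σ(broken) = 1×D + 2×419 + 2×447 = 1732 + D
Σ(formed) = 1×352 + 6×419 = 2866
ΔH = Σ(broken) − Σ(formed) = (1732 + D) − (2866) = −1134 + D
Setting this equal to −304 kJ gives D = 830 kJ/mol.

D(C≡C) ≈ 830 kJ/mol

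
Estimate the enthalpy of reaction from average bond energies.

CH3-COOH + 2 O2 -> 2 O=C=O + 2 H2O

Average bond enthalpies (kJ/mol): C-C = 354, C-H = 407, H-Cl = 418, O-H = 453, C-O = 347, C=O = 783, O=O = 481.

Bonds broken (reactants):
  C-C: 1 × 354 = 354
  C-H: 3 × 407 = 1221
  C-O: 1 × 347 = 347
  C=O: 1 × 783 = 783
  O-H: 1 × 453 = 453
  O=O: 2 × 481 = 962
  Σ(broken) = 4120 kJ
Bonds formed (products):
  C=O: 4 × 783 = 3132
  O-H: 4 × 453 = 1812
  Σ(formed) = 4944 kJ
ΔH = Σ(broken) − Σ(formed) = 4120 − 4944 = −824 kJ

ΔH ≈ −824 kJ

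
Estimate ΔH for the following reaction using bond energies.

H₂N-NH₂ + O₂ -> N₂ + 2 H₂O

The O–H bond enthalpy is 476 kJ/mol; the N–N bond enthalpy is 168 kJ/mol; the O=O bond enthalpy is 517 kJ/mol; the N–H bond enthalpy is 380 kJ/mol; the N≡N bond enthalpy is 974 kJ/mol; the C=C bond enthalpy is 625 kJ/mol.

ΔH ≈ −673 kJ

Bonds broken (reactants):
  N–H: 4 × 380 = 1520
  N–N: 1 × 168 = 168
  O=O: 1 × 517 = 517
  Σ(broken) = 2205 kJ
Bonds formed (products):
  N≡N: 1 × 974 = 974
  O–H: 4 × 476 = 1904
  Σ(formed) = 2878 kJ
ΔH = Σ(broken) − Σ(formed) = 2205 − 2878 = −673 kJ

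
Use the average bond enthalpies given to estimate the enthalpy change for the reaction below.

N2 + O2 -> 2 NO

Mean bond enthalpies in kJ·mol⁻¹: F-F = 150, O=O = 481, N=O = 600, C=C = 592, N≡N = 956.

Bonds broken (reactants):
  N≡N: 1 × 956 = 956
  O=O: 1 × 481 = 481
  Σ(broken) = 1437 kJ
Bonds formed (products):
  N=O: 2 × 600 = 1200
  Σ(formed) = 1200 kJ
ΔH = Σ(broken) − Σ(formed) = 1437 − 1200 = +237 kJ

ΔH ≈ +237 kJ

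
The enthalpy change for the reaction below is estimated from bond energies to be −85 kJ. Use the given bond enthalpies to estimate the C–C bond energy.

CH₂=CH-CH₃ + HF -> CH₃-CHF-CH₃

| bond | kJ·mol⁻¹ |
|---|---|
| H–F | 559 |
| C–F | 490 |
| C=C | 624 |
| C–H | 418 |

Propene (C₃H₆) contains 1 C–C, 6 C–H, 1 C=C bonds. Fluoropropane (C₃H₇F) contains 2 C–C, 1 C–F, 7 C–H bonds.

Let D be the C–C bond energy.
Σ(broken) = 1×D + 6×418 + 1×624 + 1×559 = 3691 + D
Σ(formed) = 2×D + 1×490 + 7×418 = 3416 + 2D
ΔH = Σ(broken) − Σ(formed) = (3691 + D) − (3416 + 2D) = +275 − D
Setting this equal to −85 kJ gives D = 360 kJ/mol.

D(C–C) ≈ 360 kJ/mol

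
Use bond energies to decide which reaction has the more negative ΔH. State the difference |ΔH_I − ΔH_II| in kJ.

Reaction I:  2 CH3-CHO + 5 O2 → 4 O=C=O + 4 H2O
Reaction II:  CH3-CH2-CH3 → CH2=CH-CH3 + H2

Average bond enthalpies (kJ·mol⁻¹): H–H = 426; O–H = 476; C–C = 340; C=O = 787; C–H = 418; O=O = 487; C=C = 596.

Reaction I:
  Bonds broken (reactants):
    C–C: 2 × 340 = 680
    C–H: 8 × 418 = 3344
    C=O: 2 × 787 = 1574
    O=O: 5 × 487 = 2435
    Σ(broken) = 8033 kJ
  Bonds formed (products):
    C=O: 8 × 787 = 6296
    O–H: 8 × 476 = 3808
    Σ(formed) = 10104 kJ
  ΔH_I = 8033 − 10104 = −2071 kJ
Reaction II:
  Bonds broken (reactants):
    C–C: 2 × 340 = 680
    C–H: 8 × 418 = 3344
    Σ(broken) = 4024 kJ
  Bonds formed (products):
    C–C: 1 × 340 = 340
    C–H: 6 × 418 = 2508
    C=C: 1 × 596 = 596
    H–H: 1 × 426 = 426
    Σ(formed) = 3870 kJ
  ΔH_II = 4024 − 3870 = +154 kJ
ΔH_I − ΔH_II = −2225 kJ, so reaction I has the more negative ΔH; |ΔH_I − ΔH_II| = 2225 kJ.

Reaction I, by 2225 kJ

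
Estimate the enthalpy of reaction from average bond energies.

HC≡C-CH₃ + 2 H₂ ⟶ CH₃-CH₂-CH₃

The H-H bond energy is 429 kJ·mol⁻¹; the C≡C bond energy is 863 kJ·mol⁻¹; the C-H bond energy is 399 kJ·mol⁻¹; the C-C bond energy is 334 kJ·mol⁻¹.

ΔH ≈ −209 kJ

Bonds broken (reactants):
  C≡C: 1 × 863 = 863
  C-C: 1 × 334 = 334
  C-H: 4 × 399 = 1596
  H-H: 2 × 429 = 858
  Σ(broken) = 3651 kJ
Bonds formed (products):
  C-C: 2 × 334 = 668
  C-H: 8 × 399 = 3192
  Σ(formed) = 3860 kJ
ΔH = Σ(broken) − Σ(formed) = 3651 − 3860 = −209 kJ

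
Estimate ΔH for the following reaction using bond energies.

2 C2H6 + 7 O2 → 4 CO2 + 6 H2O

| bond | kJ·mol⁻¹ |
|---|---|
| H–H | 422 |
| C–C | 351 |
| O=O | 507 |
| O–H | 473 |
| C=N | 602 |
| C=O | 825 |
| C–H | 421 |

Bonds broken (reactants):
  C–C: 2 × 351 = 702
  C–H: 12 × 421 = 5052
  O=O: 7 × 507 = 3549
  Σ(broken) = 9303 kJ
Bonds formed (products):
  C=O: 8 × 825 = 6600
  O–H: 12 × 473 = 5676
  Σ(formed) = 12276 kJ
ΔH = Σ(broken) − Σ(formed) = 9303 − 12276 = −2973 kJ

ΔH ≈ −2973 kJ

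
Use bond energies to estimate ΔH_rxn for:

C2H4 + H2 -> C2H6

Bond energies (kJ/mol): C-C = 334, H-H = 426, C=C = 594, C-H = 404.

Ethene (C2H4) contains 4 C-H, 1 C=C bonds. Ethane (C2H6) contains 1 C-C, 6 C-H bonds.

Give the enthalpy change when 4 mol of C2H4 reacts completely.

Bonds broken (reactants):
  C-H: 4 × 404 = 1616
  C=C: 1 × 594 = 594
  H-H: 1 × 426 = 426
  Σ(broken) = 2636 kJ
Bonds formed (products):
  C-C: 1 × 334 = 334
  C-H: 6 × 404 = 2424
  Σ(formed) = 2758 kJ
ΔH = Σ(broken) − Σ(formed) = 2636 − 2758 = −122 kJ
For 4× the reaction as written: 4 × (−122) = −488 kJ

ΔH = −488 kJ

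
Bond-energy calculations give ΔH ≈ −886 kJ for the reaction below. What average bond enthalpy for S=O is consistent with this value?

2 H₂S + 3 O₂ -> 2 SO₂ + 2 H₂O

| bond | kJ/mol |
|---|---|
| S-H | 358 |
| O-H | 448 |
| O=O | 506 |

D(S=O) ≈ 511 kJ/mol

Let D be the S=O bond energy.
Σ(broken) = 3×506 + 4×358 = 2950
Σ(formed) = 4×448 + 4×D = 1792 + 4D
ΔH = Σ(broken) − Σ(formed) = (2950) − (1792 + 4D) = +1158 − 4D
Setting this equal to −886 kJ gives 4D = 2044, so D = 511 kJ/mol.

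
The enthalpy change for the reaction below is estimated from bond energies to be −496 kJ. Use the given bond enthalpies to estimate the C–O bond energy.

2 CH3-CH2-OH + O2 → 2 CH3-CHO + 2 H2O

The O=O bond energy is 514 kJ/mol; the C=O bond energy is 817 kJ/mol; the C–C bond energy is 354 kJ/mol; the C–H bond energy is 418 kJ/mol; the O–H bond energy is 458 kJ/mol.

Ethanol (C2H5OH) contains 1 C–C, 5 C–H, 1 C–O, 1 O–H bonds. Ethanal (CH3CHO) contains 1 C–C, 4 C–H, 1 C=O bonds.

D(C–O) ≈ 352 kJ/mol

Let D be the C–O bond energy.
Σ(broken) = 2×354 + 10×418 + 2×D + 2×458 + 1×514 = 6318 + 2D
Σ(formed) = 2×354 + 8×418 + 2×817 + 4×458 = 7518
ΔH = Σ(broken) − Σ(formed) = (6318 + 2D) − (7518) = −1200 + 2D
Setting this equal to −496 kJ gives 2D = 704, so D = 352 kJ/mol.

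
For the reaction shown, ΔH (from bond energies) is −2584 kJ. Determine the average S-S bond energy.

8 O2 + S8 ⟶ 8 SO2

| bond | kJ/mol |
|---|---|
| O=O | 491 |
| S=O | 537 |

Let D be the S-S bond energy.
Σ(broken) = 8×491 + 8×D = 3928 + 8D
Σ(formed) = 16×537 = 8592
ΔH = Σ(broken) − Σ(formed) = (3928 + 8D) − (8592) = −4664 + 8D
Setting this equal to −2584 kJ gives 8D = 2080, so D = 260 kJ/mol.

D(S-S) ≈ 260 kJ/mol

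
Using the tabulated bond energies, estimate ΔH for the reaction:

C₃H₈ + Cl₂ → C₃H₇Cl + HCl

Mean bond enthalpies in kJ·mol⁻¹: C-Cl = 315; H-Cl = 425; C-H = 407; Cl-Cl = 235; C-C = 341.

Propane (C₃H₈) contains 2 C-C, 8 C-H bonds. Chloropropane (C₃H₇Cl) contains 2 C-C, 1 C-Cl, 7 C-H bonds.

ΔH ≈ −98 kJ

Bonds broken (reactants):
  C-C: 2 × 341 = 682
  C-H: 8 × 407 = 3256
  Cl-Cl: 1 × 235 = 235
  Σ(broken) = 4173 kJ
Bonds formed (products):
  C-C: 2 × 341 = 682
  C-Cl: 1 × 315 = 315
  C-H: 7 × 407 = 2849
  H-Cl: 1 × 425 = 425
  Σ(formed) = 4271 kJ
ΔH = Σ(broken) − Σ(formed) = 4173 − 4271 = −98 kJ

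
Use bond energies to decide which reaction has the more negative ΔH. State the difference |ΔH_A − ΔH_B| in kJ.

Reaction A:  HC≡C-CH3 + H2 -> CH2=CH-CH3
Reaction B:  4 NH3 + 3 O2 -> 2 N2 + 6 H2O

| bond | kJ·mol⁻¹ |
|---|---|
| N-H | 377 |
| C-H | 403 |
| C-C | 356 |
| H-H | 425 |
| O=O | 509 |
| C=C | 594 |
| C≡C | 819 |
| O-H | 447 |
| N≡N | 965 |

Reaction A:
  Bonds broken (reactants):
    C≡C: 1 × 819 = 819
    C-C: 1 × 356 = 356
    C-H: 4 × 403 = 1612
    H-H: 1 × 425 = 425
    Σ(broken) = 3212 kJ
  Bonds formed (products):
    C-C: 1 × 356 = 356
    C-H: 6 × 403 = 2418
    C=C: 1 × 594 = 594
    Σ(formed) = 3368 kJ
  ΔH_A = 3212 − 3368 = −156 kJ
Reaction B:
  Bonds broken (reactants):
    N-H: 12 × 377 = 4524
    O=O: 3 × 509 = 1527
    Σ(broken) = 6051 kJ
  Bonds formed (products):
    N≡N: 2 × 965 = 1930
    O-H: 12 × 447 = 5364
    Σ(formed) = 7294 kJ
  ΔH_B = 6051 − 7294 = −1243 kJ
ΔH_A − ΔH_B = +1087 kJ, so reaction B has the more negative ΔH; |ΔH_A − ΔH_B| = 1087 kJ.

Reaction B, by 1087 kJ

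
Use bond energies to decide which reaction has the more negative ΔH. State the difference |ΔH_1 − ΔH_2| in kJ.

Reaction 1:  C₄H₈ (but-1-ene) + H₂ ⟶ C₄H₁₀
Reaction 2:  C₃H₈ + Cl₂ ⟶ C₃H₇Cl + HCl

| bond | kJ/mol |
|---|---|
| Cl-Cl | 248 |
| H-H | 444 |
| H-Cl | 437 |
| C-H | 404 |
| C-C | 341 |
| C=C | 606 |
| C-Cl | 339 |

Reaction 2, by 25 kJ

Reaction 1:
  Bonds broken (reactants):
    C-C: 2 × 341 = 682
    C-H: 8 × 404 = 3232
    C=C: 1 × 606 = 606
    H-H: 1 × 444 = 444
    Σ(broken) = 4964 kJ
  Bonds formed (products):
    C-C: 3 × 341 = 1023
    C-H: 10 × 404 = 4040
    Σ(formed) = 5063 kJ
  ΔH_1 = 4964 − 5063 = −99 kJ
Reaction 2:
  Bonds broken (reactants):
    C-C: 2 × 341 = 682
    C-H: 8 × 404 = 3232
    Cl-Cl: 1 × 248 = 248
    Σ(broken) = 4162 kJ
  Bonds formed (products):
    C-C: 2 × 341 = 682
    C-Cl: 1 × 339 = 339
    C-H: 7 × 404 = 2828
    H-Cl: 1 × 437 = 437
    Σ(formed) = 4286 kJ
  ΔH_2 = 4162 − 4286 = −124 kJ
ΔH_1 − ΔH_2 = +25 kJ, so reaction 2 has the more negative ΔH; |ΔH_1 − ΔH_2| = 25 kJ.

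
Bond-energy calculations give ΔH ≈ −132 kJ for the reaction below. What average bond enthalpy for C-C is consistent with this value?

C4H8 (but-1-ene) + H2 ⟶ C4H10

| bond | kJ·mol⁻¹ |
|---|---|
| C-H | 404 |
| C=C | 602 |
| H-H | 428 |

D(C-C) ≈ 354 kJ/mol

Let D be the C-C bond energy.
Σ(broken) = 2×D + 8×404 + 1×602 + 1×428 = 4262 + 2D
Σ(formed) = 3×D + 10×404 = 4040 + 3D
ΔH = Σ(broken) − Σ(formed) = (4262 + 2D) − (4040 + 3D) = +222 − D
Setting this equal to −132 kJ gives D = 354 kJ/mol.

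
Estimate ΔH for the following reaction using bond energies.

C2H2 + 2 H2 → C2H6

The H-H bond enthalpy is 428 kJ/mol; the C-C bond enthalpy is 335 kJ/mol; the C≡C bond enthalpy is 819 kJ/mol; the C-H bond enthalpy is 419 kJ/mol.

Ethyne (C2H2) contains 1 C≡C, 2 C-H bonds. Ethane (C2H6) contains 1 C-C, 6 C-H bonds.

ΔH ≈ −336 kJ

Bonds broken (reactants):
  C≡C: 1 × 819 = 819
  C-H: 2 × 419 = 838
  H-H: 2 × 428 = 856
  Σ(broken) = 2513 kJ
Bonds formed (products):
  C-C: 1 × 335 = 335
  C-H: 6 × 419 = 2514
  Σ(formed) = 2849 kJ
ΔH = Σ(broken) − Σ(formed) = 2513 − 2849 = −336 kJ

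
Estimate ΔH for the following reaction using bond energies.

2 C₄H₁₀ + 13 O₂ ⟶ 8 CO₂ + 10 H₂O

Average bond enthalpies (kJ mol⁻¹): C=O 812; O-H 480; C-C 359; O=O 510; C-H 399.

ΔH ≈ −5828 kJ

Bonds broken (reactants):
  C-C: 6 × 359 = 2154
  C-H: 20 × 399 = 7980
  O=O: 13 × 510 = 6630
  Σ(broken) = 16764 kJ
Bonds formed (products):
  C=O: 16 × 812 = 12992
  O-H: 20 × 480 = 9600
  Σ(formed) = 22592 kJ
ΔH = Σ(broken) − Σ(formed) = 16764 − 22592 = −5828 kJ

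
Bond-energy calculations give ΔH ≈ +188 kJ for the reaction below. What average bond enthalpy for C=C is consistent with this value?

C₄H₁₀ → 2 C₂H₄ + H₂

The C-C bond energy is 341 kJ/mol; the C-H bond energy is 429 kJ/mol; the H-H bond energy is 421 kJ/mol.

Let D be the C=C bond energy.
Σ(broken) = 3×341 + 10×429 = 5313
Σ(formed) = 8×429 + 2×D + 1×421 = 3853 + 2D
ΔH = Σ(broken) − Σ(formed) = (5313) − (3853 + 2D) = +1460 − 2D
Setting this equal to +188 kJ gives 2D = 1272, so D = 636 kJ/mol.

D(C=C) ≈ 636 kJ/mol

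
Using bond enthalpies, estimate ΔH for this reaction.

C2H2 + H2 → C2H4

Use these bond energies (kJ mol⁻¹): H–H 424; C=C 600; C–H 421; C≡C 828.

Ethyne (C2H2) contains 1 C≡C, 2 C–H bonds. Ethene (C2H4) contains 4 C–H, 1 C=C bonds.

ΔH ≈ −190 kJ

Bonds broken (reactants):
  C≡C: 1 × 828 = 828
  C–H: 2 × 421 = 842
  H–H: 1 × 424 = 424
  Σ(broken) = 2094 kJ
Bonds formed (products):
  C–H: 4 × 421 = 1684
  C=C: 1 × 600 = 600
  Σ(formed) = 2284 kJ
ΔH = Σ(broken) − Σ(formed) = 2094 − 2284 = −190 kJ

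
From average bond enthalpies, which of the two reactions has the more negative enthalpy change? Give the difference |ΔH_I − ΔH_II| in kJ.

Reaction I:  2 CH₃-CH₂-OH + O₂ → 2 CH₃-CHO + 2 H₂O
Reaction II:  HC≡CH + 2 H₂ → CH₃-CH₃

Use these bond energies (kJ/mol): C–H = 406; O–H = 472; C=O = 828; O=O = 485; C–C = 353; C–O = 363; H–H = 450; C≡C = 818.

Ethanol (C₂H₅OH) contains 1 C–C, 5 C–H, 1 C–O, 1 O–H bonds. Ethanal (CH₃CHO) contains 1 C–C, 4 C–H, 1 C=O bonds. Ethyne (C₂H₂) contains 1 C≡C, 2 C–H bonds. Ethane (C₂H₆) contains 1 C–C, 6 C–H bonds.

Reaction I:
  Bonds broken (reactants):
    C–C: 2 × 353 = 706
    C–H: 10 × 406 = 4060
    C–O: 2 × 363 = 726
    O–H: 2 × 472 = 944
    O=O: 1 × 485 = 485
    Σ(broken) = 6921 kJ
  Bonds formed (products):
    C–C: 2 × 353 = 706
    C–H: 8 × 406 = 3248
    C=O: 2 × 828 = 1656
    O–H: 4 × 472 = 1888
    Σ(formed) = 7498 kJ
  ΔH_I = 6921 − 7498 = −577 kJ
Reaction II:
  Bonds broken (reactants):
    C≡C: 1 × 818 = 818
    C–H: 2 × 406 = 812
    H–H: 2 × 450 = 900
    Σ(broken) = 2530 kJ
  Bonds formed (products):
    C–C: 1 × 353 = 353
    C–H: 6 × 406 = 2436
    Σ(formed) = 2789 kJ
  ΔH_II = 2530 − 2789 = −259 kJ
ΔH_I − ΔH_II = −318 kJ, so reaction I has the more negative ΔH; |ΔH_I − ΔH_II| = 318 kJ.

Reaction I, by 318 kJ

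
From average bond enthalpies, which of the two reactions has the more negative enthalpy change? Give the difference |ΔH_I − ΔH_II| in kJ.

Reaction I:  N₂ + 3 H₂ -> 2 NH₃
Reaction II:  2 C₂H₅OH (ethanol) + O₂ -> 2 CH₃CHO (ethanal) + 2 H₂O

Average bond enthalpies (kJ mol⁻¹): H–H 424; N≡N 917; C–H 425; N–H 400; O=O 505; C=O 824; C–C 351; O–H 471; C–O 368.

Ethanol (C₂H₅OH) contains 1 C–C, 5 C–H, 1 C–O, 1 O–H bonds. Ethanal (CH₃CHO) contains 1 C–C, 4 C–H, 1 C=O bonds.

Reaction I:
  Bonds broken (reactants):
    H–H: 3 × 424 = 1272
    N≡N: 1 × 917 = 917
    Σ(broken) = 2189 kJ
  Bonds formed (products):
    N–H: 6 × 400 = 2400
    Σ(formed) = 2400 kJ
  ΔH_I = 2189 − 2400 = −211 kJ
Reaction II:
  Bonds broken (reactants):
    C–C: 2 × 351 = 702
    C–H: 10 × 425 = 4250
    C–O: 2 × 368 = 736
    O–H: 2 × 471 = 942
    O=O: 1 × 505 = 505
    Σ(broken) = 7135 kJ
  Bonds formed (products):
    C–C: 2 × 351 = 702
    C–H: 8 × 425 = 3400
    C=O: 2 × 824 = 1648
    O–H: 4 × 471 = 1884
    Σ(formed) = 7634 kJ
  ΔH_II = 7135 − 7634 = −499 kJ
ΔH_I − ΔH_II = +288 kJ, so reaction II has the more negative ΔH; |ΔH_I − ΔH_II| = 288 kJ.

Reaction II, by 288 kJ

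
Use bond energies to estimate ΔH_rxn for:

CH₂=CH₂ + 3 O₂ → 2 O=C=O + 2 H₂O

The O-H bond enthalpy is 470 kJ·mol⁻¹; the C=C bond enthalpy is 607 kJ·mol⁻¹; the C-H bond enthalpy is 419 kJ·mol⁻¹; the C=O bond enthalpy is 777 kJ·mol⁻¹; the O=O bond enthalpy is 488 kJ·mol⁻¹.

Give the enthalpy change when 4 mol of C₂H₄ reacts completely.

ΔH = −4964 kJ

Bonds broken (reactants):
  C-H: 4 × 419 = 1676
  C=C: 1 × 607 = 607
  O=O: 3 × 488 = 1464
  Σ(broken) = 3747 kJ
Bonds formed (products):
  C=O: 4 × 777 = 3108
  O-H: 4 × 470 = 1880
  Σ(formed) = 4988 kJ
ΔH = Σ(broken) − Σ(formed) = 3747 − 4988 = −1241 kJ
For 4× the reaction as written: 4 × (−1241) = −4964 kJ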